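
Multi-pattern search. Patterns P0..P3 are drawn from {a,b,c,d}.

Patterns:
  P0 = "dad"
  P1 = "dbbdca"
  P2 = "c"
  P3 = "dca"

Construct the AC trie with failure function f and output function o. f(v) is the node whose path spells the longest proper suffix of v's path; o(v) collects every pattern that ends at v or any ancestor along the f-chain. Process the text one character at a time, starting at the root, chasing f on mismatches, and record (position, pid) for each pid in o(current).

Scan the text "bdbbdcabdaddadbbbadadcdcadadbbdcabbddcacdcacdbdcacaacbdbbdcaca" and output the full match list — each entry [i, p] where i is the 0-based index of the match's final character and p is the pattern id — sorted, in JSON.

Construct AC machine:
Trie (insert patterns):
  0='ε' goto c→9 d→1
  1='d' goto a→2 b→4 c→10
  2='da' goto d→3
  3='dad' goto ·  ←P0
  4='db' goto b→5
  5='dbb' goto d→6
  6='dbbd' goto c→7
  7='dbbdc' goto a→8
  8='dbbdca' goto ·  ←P1
  9='c' goto ·  ←P2
  10='dc' goto a→11
  11='dca' goto ·  ←P3

BFS fail/out derivation:
  fail(1) 'd': from fail(0)=0 chase 'd': 0 ⇒ 0;  out=∅∪out(0)=∅
  fail(9) 'c': from fail(0)=0 chase 'c': 0 ⇒ 0;  out={2}∪out(0)={2}
  fail(2) 'da': from fail(1)=0 chase 'a': 0 ⇒ 0;  out=∅∪out(0)=∅
  fail(4) 'db': from fail(1)=0 chase 'b': 0 ⇒ 0;  out=∅∪out(0)=∅
  fail(10) 'dc': from fail(1)=0 chase 'c': 0 ⇒ 9;  out=∅∪out(9)={2}
  fail(3) 'dad': from fail(2)=0 chase 'd': 0 ⇒ 1;  out={0}∪out(1)={0}
  fail(5) 'dbb': from fail(4)=0 chase 'b': 0 ⇒ 0;  out=∅∪out(0)=∅
  fail(11) 'dca': from fail(10)=9 chase 'a': 9→0 ⇒ 0;  out={3}∪out(0)={3}
  fail(6) 'dbbd': from fail(5)=0 chase 'd': 0 ⇒ 1;  out=∅∪out(1)=∅
  fail(7) 'dbbdc': from fail(6)=1 chase 'c': 1 ⇒ 10;  out=∅∪out(10)={2}
  fail(8) 'dbbdca': from fail(7)=10 chase 'a': 10 ⇒ 11;  out={1}∪out(11)={1,3}

Scan:
i=0 'b': node 0→0
i=1 'd': node 0→1
i=2 'b': node 1→4
i=3 'b': node 4→5
i=4 'd': node 5→6
i=5 'c': node 6→7  emit P2@[5:5]
i=6 'a': node 7→8  emit P1@[1:6],P3@[4:6]
i=7 'b': node 8→0 ·f
i=8 'd': node 0→1
i=9 'a': node 1→2
i=10 'd': node 2→3  emit P0@[8:10]
i=11 'd': node 3→1 ·f
i=12 'a': node 1→2
i=13 'd': node 2→3  emit P0@[11:13]
i=14 'b': node 3→4 ·f
i=15 'b': node 4→5
i=16 'b': node 5→0 ·f
i=17 'a': node 0→0
i=18 'd': node 0→1
i=19 'a': node 1→2
i=20 'd': node 2→3  emit P0@[18:20]
i=21 'c': node 3→10 ·f  emit P2@[21:21]
i=22 'd': node 10→1 ·f
i=23 'c': node 1→10  emit P2@[23:23]
i=24 'a': node 10→11  emit P3@[22:24]
i=25 'd': node 11→1 ·f
i=26 'a': node 1→2
i=27 'd': node 2→3  emit P0@[25:27]
i=28 'b': node 3→4 ·f
i=29 'b': node 4→5
i=30 'd': node 5→6
i=31 'c': node 6→7  emit P2@[31:31]
i=32 'a': node 7→8  emit P1@[27:32],P3@[30:32]
i=33 'b': node 8→0 ·f
i=34 'b': node 0→0
i=35 'd': node 0→1
i=36 'd': node 1→1 ·f
i=37 'c': node 1→10  emit P2@[37:37]
i=38 'a': node 10→11  emit P3@[36:38]
i=39 'c': node 11→9 ·f  emit P2@[39:39]
i=40 'd': node 9→1 ·f
i=41 'c': node 1→10  emit P2@[41:41]
i=42 'a': node 10→11  emit P3@[40:42]
i=43 'c': node 11→9 ·f  emit P2@[43:43]
i=44 'd': node 9→1 ·f
i=45 'b': node 1→4
i=46 'd': node 4→1 ·f
i=47 'c': node 1→10  emit P2@[47:47]
i=48 'a': node 10→11  emit P3@[46:48]
i=49 'c': node 11→9 ·f  emit P2@[49:49]
i=50 'a': node 9→0 ·f
i=51 'a': node 0→0
i=52 'c': node 0→9  emit P2@[52:52]
i=53 'b': node 9→0 ·f
i=54 'd': node 0→1
i=55 'b': node 1→4
i=56 'b': node 4→5
i=57 'd': node 5→6
i=58 'c': node 6→7  emit P2@[58:58]
i=59 'a': node 7→8  emit P1@[54:59],P3@[57:59]
i=60 'c': node 8→9 ·f  emit P2@[60:60]
i=61 'a': node 9→0 ·f

Result: [[5,2],[6,1],[6,3],[10,0],[13,0],[20,0],[21,2],[23,2],[24,3],[27,0],[31,2],[32,1],[32,3],[37,2],[38,3],[39,2],[41,2],[42,3],[43,2],[47,2],[48,3],[49,2],[52,2],[58,2],[59,1],[59,3],[60,2]]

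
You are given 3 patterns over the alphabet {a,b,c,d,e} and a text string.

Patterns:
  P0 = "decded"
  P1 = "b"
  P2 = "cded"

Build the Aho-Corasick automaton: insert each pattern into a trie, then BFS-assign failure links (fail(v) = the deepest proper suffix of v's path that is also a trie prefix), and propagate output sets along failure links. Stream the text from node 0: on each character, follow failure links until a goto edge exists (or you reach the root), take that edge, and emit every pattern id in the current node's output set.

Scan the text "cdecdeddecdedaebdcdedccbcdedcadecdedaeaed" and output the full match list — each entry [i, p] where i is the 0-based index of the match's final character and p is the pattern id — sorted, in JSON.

Build:
Trie (insert patterns):
  0='ε' goto b→7 c→8 d→1
  1='d' goto e→2
  2='de' goto c→3
  3='dec' goto d→4
  4='decd' goto e→5
  5='decde' goto d→6
  6='decded' goto ·  ←P0
  7='b' goto ·  ←P1
  8='c' goto d→9
  9='cd' goto e→10
  10='cde' goto d→11
  11='cded' goto ·  ←P2

BFS fail/out derivation:
  fail(1) 'd': from fail(0)=0 chase 'd': 0 ⇒ 0;  out=∅∪out(0)=∅
  fail(7) 'b': from fail(0)=0 chase 'b': 0 ⇒ 0;  out={1}∪out(0)={1}
  fail(8) 'c': from fail(0)=0 chase 'c': 0 ⇒ 0;  out=∅∪out(0)=∅
  fail(2) 'de': from fail(1)=0 chase 'e': 0 ⇒ 0;  out=∅∪out(0)=∅
  fail(9) 'cd': from fail(8)=0 chase 'd': 0 ⇒ 1;  out=∅∪out(1)=∅
  fail(3) 'dec': from fail(2)=0 chase 'c': 0 ⇒ 8;  out=∅∪out(8)=∅
  fail(10) 'cde': from fail(9)=1 chase 'e': 1 ⇒ 2;  out=∅∪out(2)=∅
  fail(4) 'decd': from fail(3)=8 chase 'd': 8 ⇒ 9;  out=∅∪out(9)=∅
  fail(11) 'cded': from fail(10)=2 chase 'd': 2→0 ⇒ 1;  out={2}∪out(1)={2}
  fail(5) 'decde': from fail(4)=9 chase 'e': 9 ⇒ 10;  out=∅∪out(10)=∅
  fail(6) 'decded': from fail(5)=10 chase 'd': 10 ⇒ 11;  out={0}∪out(11)={0,2}

Scan:
i=0 'c': node 0→8
i=1 'd': node 8→9
i=2 'e': node 9→10
i=3 'c': node 10→3 (via fail)
i=4 'd': node 3→4
i=5 'e': node 4→5
i=6 'd': node 5→6  ** P0@[1:6],P2@[3:6]
i=7 'd': node 6→1 (via fail)
i=8 'e': node 1→2
i=9 'c': node 2→3
i=10 'd': node 3→4
i=11 'e': node 4→5
i=12 'd': node 5→6  ** P0@[7:12],P2@[9:12]
i=13 'a': node 6→0 (via fail)
i=14 'e': node 0→0
i=15 'b': node 0→7  ** P1@[15:15]
i=16 'd': node 7→1 (via fail)
i=17 'c': node 1→8 (via fail)
i=18 'd': node 8→9
i=19 'e': node 9→10
i=20 'd': node 10→11  ** P2@[17:20]
i=21 'c': node 11→8 (via fail)
i=22 'c': node 8→8 (via fail)
i=23 'b': node 8→7 (via fail)  ** P1@[23:23]
i=24 'c': node 7→8 (via fail)
i=25 'd': node 8→9
i=26 'e': node 9→10
i=27 'd': node 10→11  ** P2@[24:27]
i=28 'c': node 11→8 (via fail)
i=29 'a': node 8→0 (via fail)
i=30 'd': node 0→1
i=31 'e': node 1→2
i=32 'c': node 2→3
i=33 'd': node 3→4
i=34 'e': node 4→5
i=35 'd': node 5→6  ** P0@[30:35],P2@[32:35]
i=36 'a': node 6→0 (via fail)
i=37 'e': node 0→0
i=38 'a': node 0→0
i=39 'e': node 0→0
i=40 'd': node 0→1

Matches: [[6,0],[6,2],[12,0],[12,2],[15,1],[20,2],[23,1],[27,2],[35,0],[35,2]]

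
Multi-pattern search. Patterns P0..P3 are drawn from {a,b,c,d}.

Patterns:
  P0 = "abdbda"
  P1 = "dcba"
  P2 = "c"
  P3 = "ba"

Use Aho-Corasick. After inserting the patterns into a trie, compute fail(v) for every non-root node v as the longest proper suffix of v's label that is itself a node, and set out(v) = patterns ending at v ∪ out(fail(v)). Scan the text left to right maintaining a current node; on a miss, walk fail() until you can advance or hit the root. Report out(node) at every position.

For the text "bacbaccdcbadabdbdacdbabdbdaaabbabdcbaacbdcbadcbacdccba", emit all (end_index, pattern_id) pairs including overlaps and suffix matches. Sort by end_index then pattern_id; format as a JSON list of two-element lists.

Build:
Trie (insert patterns):
  n0 'ε': a→1 b→12 c→11 d→7
  n1 'a': b→2
  n2 'ab': d→3
  n3 'abd': b→4
  n4 'abdb': d→5
  n5 'abdbd': a→6
  n6 'abdbda': ·  ←P0
  n7 'd': c→8
  n8 'dc': b→9
  n9 'dcb': a→10
  n10 'dcba': ·  ←P1
  n11 'c': ·  ←P2
  n12 'b': a→13
  n13 'ba': ·  ←P3

Failure links (BFS by depth):
  fail(1) 'a': from fail(0)=0 chase 'a': 0 ⇒ 0;  out=∅∪out(0)=∅
  fail(7) 'd': from fail(0)=0 chase 'd': 0 ⇒ 0;  out=∅∪out(0)=∅
  fail(11) 'c': from fail(0)=0 chase 'c': 0 ⇒ 0;  out={2}∪out(0)={2}
  fail(12) 'b': from fail(0)=0 chase 'b': 0 ⇒ 0;  out=∅∪out(0)=∅
  fail(2) 'ab': from fail(1)=0 chase 'b': 0 ⇒ 12;  out=∅∪out(12)=∅
  fail(8) 'dc': from fail(7)=0 chase 'c': 0 ⇒ 11;  out=∅∪out(11)={2}
  fail(13) 'ba': from fail(12)=0 chase 'a': 0 ⇒ 1;  out={3}∪out(1)={3}
  fail(3) 'abd': from fail(2)=12 chase 'd': 12→0 ⇒ 7;  out=∅∪out(7)=∅
  fail(9) 'dcb': from fail(8)=11 chase 'b': 11→0 ⇒ 12;  out=∅∪out(12)=∅
  fail(4) 'abdb': from fail(3)=7 chase 'b': 7→0 ⇒ 12;  out=∅∪out(12)=∅
  fail(10) 'dcba': from fail(9)=12 chase 'a': 12 ⇒ 13;  out={1}∪out(13)={1,3}
  fail(5) 'abdbd': from fail(4)=12 chase 'd': 12→0 ⇒ 7;  out=∅∪out(7)=∅
  fail(6) 'abdbda': from fail(5)=7 chase 'a': 7→0 ⇒ 1;  out={0}∪out(1)={0}

Run:
[0] read 'b'  n0⇒n12
[1] read 'a'  n12⇒n13  → match P3@[0:1]
[2] read 'c'  n13⇒n11 ·f  → match P2@[2:2]
[3] read 'b'  n11⇒n12 ·f
[4] read 'a'  n12⇒n13  → match P3@[3:4]
[5] read 'c'  n13⇒n11 ·f  → match P2@[5:5]
[6] read 'c'  n11⇒n11 ·f  → match P2@[6:6]
[7] read 'd'  n11⇒n7 ·f
[8] read 'c'  n7⇒n8  → match P2@[8:8]
[9] read 'b'  n8⇒n9
[10] read 'a'  n9⇒n10  → match P1@[7:10],P3@[9:10]
[11] read 'd'  n10⇒n7 ·f
[12] read 'a'  n7⇒n1 ·f
[13] read 'b'  n1⇒n2
[14] read 'd'  n2⇒n3
[15] read 'b'  n3⇒n4
[16] read 'd'  n4⇒n5
[17] read 'a'  n5⇒n6  → match P0@[12:17]
[18] read 'c'  n6⇒n11 ·f  → match P2@[18:18]
[19] read 'd'  n11⇒n7 ·f
[20] read 'b'  n7⇒n12 ·f
[21] read 'a'  n12⇒n13  → match P3@[20:21]
[22] read 'b'  n13⇒n2 ·f
[23] read 'd'  n2⇒n3
[24] read 'b'  n3⇒n4
[25] read 'd'  n4⇒n5
[26] read 'a'  n5⇒n6  → match P0@[21:26]
[27] read 'a'  n6⇒n1 ·f
[28] read 'a'  n1⇒n1 ·f
[29] read 'b'  n1⇒n2
[30] read 'b'  n2⇒n12 ·f
[31] read 'a'  n12⇒n13  → match P3@[30:31]
[32] read 'b'  n13⇒n2 ·f
[33] read 'd'  n2⇒n3
[34] read 'c'  n3⇒n8 ·f  → match P2@[34:34]
[35] read 'b'  n8⇒n9
[36] read 'a'  n9⇒n10  → match P1@[33:36],P3@[35:36]
[37] read 'a'  n10⇒n1 ·f
[38] read 'c'  n1⇒n11 ·f  → match P2@[38:38]
[39] read 'b'  n11⇒n12 ·f
[40] read 'd'  n12⇒n7 ·f
[41] read 'c'  n7⇒n8  → match P2@[41:41]
[42] read 'b'  n8⇒n9
[43] read 'a'  n9⇒n10  → match P1@[40:43],P3@[42:43]
[44] read 'd'  n10⇒n7 ·f
[45] read 'c'  n7⇒n8  → match P2@[45:45]
[46] read 'b'  n8⇒n9
[47] read 'a'  n9⇒n10  → match P1@[44:47],P3@[46:47]
[48] read 'c'  n10⇒n11 ·f  → match P2@[48:48]
[49] read 'd'  n11⇒n7 ·f
[50] read 'c'  n7⇒n8  → match P2@[50:50]
[51] read 'c'  n8⇒n11 ·f  → match P2@[51:51]
[52] read 'b'  n11⇒n12 ·f
[53] read 'a'  n12⇒n13  → match P3@[52:53]

Matches: [[1,3],[2,2],[4,3],[5,2],[6,2],[8,2],[10,1],[10,3],[17,0],[18,2],[21,3],[26,0],[31,3],[34,2],[36,1],[36,3],[38,2],[41,2],[43,1],[43,3],[45,2],[47,1],[47,3],[48,2],[50,2],[51,2],[53,3]]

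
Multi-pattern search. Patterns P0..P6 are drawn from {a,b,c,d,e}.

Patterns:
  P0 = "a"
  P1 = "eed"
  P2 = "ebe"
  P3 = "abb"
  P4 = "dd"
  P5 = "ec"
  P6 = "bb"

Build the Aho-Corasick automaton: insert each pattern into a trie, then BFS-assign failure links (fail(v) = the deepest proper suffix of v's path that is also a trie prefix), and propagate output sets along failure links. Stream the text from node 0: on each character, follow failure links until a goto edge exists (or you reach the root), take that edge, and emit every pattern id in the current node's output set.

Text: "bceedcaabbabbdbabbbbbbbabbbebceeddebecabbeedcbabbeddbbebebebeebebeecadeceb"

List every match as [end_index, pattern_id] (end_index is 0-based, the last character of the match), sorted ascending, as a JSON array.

Build:
Trie nodes:
  0='ε' goto a→1 b→12 d→9 e→2
  1='a' goto b→7  ←P0
  2='e' goto b→5 c→11 e→3
  3='ee' goto d→4
  4='eed' goto ·  ←P1
  5='eb' goto e→6
  6='ebe' goto ·  ←P2
  7='ab' goto b→8
  8='abb' goto ·  ←P3
  9='d' goto d→10
  10='dd' goto ·  ←P4
  11='ec' goto ·  ←P5
  12='b' goto b→13
  13='bb' goto ·  ←P6

Failure links (BFS by depth):
  fail(1) 'a': from fail(0)=0 chase 'a': 0 ⇒ 0;  out={0}∪out(0)={0}
  fail(2) 'e': from fail(0)=0 chase 'e': 0 ⇒ 0;  out=∅∪out(0)=∅
  fail(9) 'd': from fail(0)=0 chase 'd': 0 ⇒ 0;  out=∅∪out(0)=∅
  fail(12) 'b': from fail(0)=0 chase 'b': 0 ⇒ 0;  out=∅∪out(0)=∅
  fail(3) 'ee': from fail(2)=0 chase 'e': 0 ⇒ 2;  out=∅∪out(2)=∅
  fail(5) 'eb': from fail(2)=0 chase 'b': 0 ⇒ 12;  out=∅∪out(12)=∅
  fail(7) 'ab': from fail(1)=0 chase 'b': 0 ⇒ 12;  out=∅∪out(12)=∅
  fail(10) 'dd': from fail(9)=0 chase 'd': 0 ⇒ 9;  out={4}∪out(9)={4}
  fail(11) 'ec': from fail(2)=0 chase 'c': 0 ⇒ 0;  out={5}∪out(0)={5}
  fail(13) 'bb': from fail(12)=0 chase 'b': 0 ⇒ 12;  out={6}∪out(12)={6}
  fail(4) 'eed': from fail(3)=2 chase 'd': 2→0 ⇒ 9;  out={1}∪out(9)={1}
  fail(6) 'ebe': from fail(5)=12 chase 'e': 12→0 ⇒ 2;  out={2}∪out(2)={2}
  fail(8) 'abb': from fail(7)=12 chase 'b': 12 ⇒ 13;  out={3}∪out(13)={3,6}

Text stream:
pos 0 'b': at 12
pos 1 'c': at 0 (via fail)
pos 2 'e': at 2
pos 3 'e': at 3
pos 4 'd': at 4  emit P1@[2:4]
pos 5 'c': at 0 (via fail)
pos 6 'a': at 1  emit P0@[6:6]
pos 7 'a': at 1 (via fail)  emit P0@[7:7]
pos 8 'b': at 7
pos 9 'b': at 8  emit P3@[7:9],P6@[8:9]
pos 10 'a': at 1 (via fail)  emit P0@[10:10]
pos 11 'b': at 7
pos 12 'b': at 8  emit P3@[10:12],P6@[11:12]
pos 13 'd': at 9 (via fail)
pos 14 'b': at 12 (via fail)
pos 15 'a': at 1 (via fail)  emit P0@[15:15]
pos 16 'b': at 7
pos 17 'b': at 8  emit P3@[15:17],P6@[16:17]
pos 18 'b': at 13 (via fail)  emit P6@[17:18]
pos 19 'b': at 13 (via fail)  emit P6@[18:19]
pos 20 'b': at 13 (via fail)  emit P6@[19:20]
pos 21 'b': at 13 (via fail)  emit P6@[20:21]
pos 22 'b': at 13 (via fail)  emit P6@[21:22]
pos 23 'a': at 1 (via fail)  emit P0@[23:23]
pos 24 'b': at 7
pos 25 'b': at 8  emit P3@[23:25],P6@[24:25]
pos 26 'b': at 13 (via fail)  emit P6@[25:26]
pos 27 'e': at 2 (via fail)
pos 28 'b': at 5
pos 29 'c': at 0 (via fail)
pos 30 'e': at 2
pos 31 'e': at 3
pos 32 'd': at 4  emit P1@[30:32]
pos 33 'd': at 10 (via fail)  emit P4@[32:33]
pos 34 'e': at 2 (via fail)
pos 35 'b': at 5
pos 36 'e': at 6  emit P2@[34:36]
pos 37 'c': at 11 (via fail)  emit P5@[36:37]
pos 38 'a': at 1 (via fail)  emit P0@[38:38]
pos 39 'b': at 7
pos 40 'b': at 8  emit P3@[38:40],P6@[39:40]
pos 41 'e': at 2 (via fail)
pos 42 'e': at 3
pos 43 'd': at 4  emit P1@[41:43]
pos 44 'c': at 0 (via fail)
pos 45 'b': at 12
pos 46 'a': at 1 (via fail)  emit P0@[46:46]
pos 47 'b': at 7
pos 48 'b': at 8  emit P3@[46:48],P6@[47:48]
pos 49 'e': at 2 (via fail)
pos 50 'd': at 9 (via fail)
pos 51 'd': at 10  emit P4@[50:51]
pos 52 'b': at 12 (via fail)
pos 53 'b': at 13  emit P6@[52:53]
pos 54 'e': at 2 (via fail)
pos 55 'b': at 5
pos 56 'e': at 6  emit P2@[54:56]
pos 57 'b': at 5 (via fail)
pos 58 'e': at 6  emit P2@[56:58]
pos 59 'b': at 5 (via fail)
pos 60 'e': at 6  emit P2@[58:60]
pos 61 'e': at 3 (via fail)
pos 62 'b': at 5 (via fail)
pos 63 'e': at 6  emit P2@[61:63]
pos 64 'b': at 5 (via fail)
pos 65 'e': at 6  emit P2@[63:65]
pos 66 'e': at 3 (via fail)
pos 67 'c': at 11 (via fail)  emit P5@[66:67]
pos 68 'a': at 1 (via fail)  emit P0@[68:68]
pos 69 'd': at 9 (via fail)
pos 70 'e': at 2 (via fail)
pos 71 'c': at 11  emit P5@[70:71]
pos 72 'e': at 2 (via fail)
pos 73 'b': at 5

Result: [[4,1],[6,0],[7,0],[9,3],[9,6],[10,0],[12,3],[12,6],[15,0],[17,3],[17,6],[18,6],[19,6],[20,6],[21,6],[22,6],[23,0],[25,3],[25,6],[26,6],[32,1],[33,4],[36,2],[37,5],[38,0],[40,3],[40,6],[43,1],[46,0],[48,3],[48,6],[51,4],[53,6],[56,2],[58,2],[60,2],[63,2],[65,2],[67,5],[68,0],[71,5]]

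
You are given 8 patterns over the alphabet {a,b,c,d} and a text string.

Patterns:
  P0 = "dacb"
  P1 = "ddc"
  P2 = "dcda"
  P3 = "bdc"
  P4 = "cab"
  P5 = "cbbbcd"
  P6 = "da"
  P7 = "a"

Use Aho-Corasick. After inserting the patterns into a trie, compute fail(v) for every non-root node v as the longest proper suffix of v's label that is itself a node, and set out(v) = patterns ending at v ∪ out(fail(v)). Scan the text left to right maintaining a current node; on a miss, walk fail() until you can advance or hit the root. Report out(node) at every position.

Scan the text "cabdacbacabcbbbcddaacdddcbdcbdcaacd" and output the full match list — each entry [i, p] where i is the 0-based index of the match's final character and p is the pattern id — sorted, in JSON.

Build:
Trie nodes:
  0='ε' goto a→21 b→10 c→13 d→1
  1='d' goto a→2 c→7 d→5
  2='da' goto c→3  [P6 ends]
  3='dac' goto b→4
  4='dacb' goto ·  [P0 ends]
  5='dd' goto c→6
  6='ddc' goto ·  [P1 ends]
  7='dc' goto d→8
  8='dcd' goto a→9
  9='dcda' goto ·  [P2 ends]
  10='b' goto d→11
  11='bd' goto c→12
  12='bdc' goto ·  [P3 ends]
  13='c' goto a→14 b→16
  14='ca' goto b→15
  15='cab' goto ·  [P4 ends]
  16='cb' goto b→17
  17='cbb' goto b→18
  18='cbbb' goto c→19
  19='cbbbc' goto d→20
  20='cbbbcd' goto ·  [P5 ends]
  21='a' goto ·  [P7 ends]

Failure links (BFS by depth):
  n1('d'): parent n0 fail=0; on 'd' 0 → fail=0;  out ∅∪∅=∅
  n10('b'): parent n0 fail=0; on 'b' 0 → fail=0;  out ∅∪∅=∅
  n13('c'): parent n0 fail=0; on 'c' 0 → fail=0;  out ∅∪∅=∅
  n21('a'): parent n0 fail=0; on 'a' 0 → fail=0;  out {7}∪∅={7}
  n2('da'): parent n1 fail=0; on 'a' 0 → fail=21;  out {6}∪{7}={6,7}
  n5('dd'): parent n1 fail=0; on 'd' 0 → fail=1;  out ∅∪∅=∅
  n7('dc'): parent n1 fail=0; on 'c' 0 → fail=13;  out ∅∪∅=∅
  n11('bd'): parent n10 fail=0; on 'd' 0 → fail=1;  out ∅∪∅=∅
  n14('ca'): parent n13 fail=0; on 'a' 0 → fail=21;  out ∅∪{7}={7}
  n16('cb'): parent n13 fail=0; on 'b' 0 → fail=10;  out ∅∪∅=∅
  n3('dac'): parent n2 fail=21; on 'c' 21→0 → fail=13;  out ∅∪∅=∅
  n6('ddc'): parent n5 fail=1; on 'c' 1 → fail=7;  out {1}∪∅={1}
  n8('dcd'): parent n7 fail=13; on 'd' 13→0 → fail=1;  out ∅∪∅=∅
  n12('bdc'): parent n11 fail=1; on 'c' 1 → fail=7;  out {3}∪∅={3}
  n15('cab'): parent n14 fail=21; on 'b' 21→0 → fail=10;  out {4}∪∅={4}
  n17('cbb'): parent n16 fail=10; on 'b' 10→0 → fail=10;  out ∅∪∅=∅
  n4('dacb'): parent n3 fail=13; on 'b' 13 → fail=16;  out {0}∪∅={0}
  n9('dcda'): parent n8 fail=1; on 'a' 1 → fail=2;  out {2}∪{6,7}={2,6,7}
  n18('cbbb'): parent n17 fail=10; on 'b' 10→0 → fail=10;  out ∅∪∅=∅
  n19('cbbbc'): parent n18 fail=10; on 'c' 10→0 → fail=13;  out ∅∪∅=∅
  n20('cbbbcd'): parent n19 fail=13; on 'd' 13→0 → fail=1;  out {5}∪∅={5}

Scan:
i=0 'c': node 0→13
i=1 'a': node 13→14  emit P7@[1:1]
i=2 'b': node 14→15  emit P4@[0:2]
i=3 'd': node 15→11 (fail-walked)
i=4 'a': node 11→2 (fail-walked)  emit P6@[3:4],P7@[4:4]
i=5 'c': node 2→3
i=6 'b': node 3→4  emit P0@[3:6]
i=7 'a': node 4→21 (fail-walked)  emit P7@[7:7]
i=8 'c': node 21→13 (fail-walked)
i=9 'a': node 13→14  emit P7@[9:9]
i=10 'b': node 14→15  emit P4@[8:10]
i=11 'c': node 15→13 (fail-walked)
i=12 'b': node 13→16
i=13 'b': node 16→17
i=14 'b': node 17→18
i=15 'c': node 18→19
i=16 'd': node 19→20  emit P5@[11:16]
i=17 'd': node 20→5 (fail-walked)
i=18 'a': node 5→2 (fail-walked)  emit P6@[17:18],P7@[18:18]
i=19 'a': node 2→21 (fail-walked)  emit P7@[19:19]
i=20 'c': node 21→13 (fail-walked)
i=21 'd': node 13→1 (fail-walked)
i=22 'd': node 1→5
i=23 'd': node 5→5 (fail-walked)
i=24 'c': node 5→6  emit P1@[22:24]
i=25 'b': node 6→16 (fail-walked)
i=26 'd': node 16→11 (fail-walked)
i=27 'c': node 11→12  emit P3@[25:27]
i=28 'b': node 12→16 (fail-walked)
i=29 'd': node 16→11 (fail-walked)
i=30 'c': node 11→12  emit P3@[28:30]
i=31 'a': node 12→14 (fail-walked)  emit P7@[31:31]
i=32 'a': node 14→21 (fail-walked)  emit P7@[32:32]
i=33 'c': node 21→13 (fail-walked)
i=34 'd': node 13→1 (fail-walked)

Matches: [[1,7],[2,4],[4,6],[4,7],[6,0],[7,7],[9,7],[10,4],[16,5],[18,6],[18,7],[19,7],[24,1],[27,3],[30,3],[31,7],[32,7]]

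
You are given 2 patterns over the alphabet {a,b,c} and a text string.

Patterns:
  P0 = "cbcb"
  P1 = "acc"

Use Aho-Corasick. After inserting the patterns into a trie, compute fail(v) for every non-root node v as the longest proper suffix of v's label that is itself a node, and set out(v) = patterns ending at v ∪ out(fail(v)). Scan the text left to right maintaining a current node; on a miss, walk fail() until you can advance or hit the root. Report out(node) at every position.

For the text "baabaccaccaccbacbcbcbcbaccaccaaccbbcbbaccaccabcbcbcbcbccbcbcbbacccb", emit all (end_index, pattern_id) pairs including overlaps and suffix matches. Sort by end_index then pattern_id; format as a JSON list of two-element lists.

Build automaton:
Trie (insert patterns):
  n0 'ε': a→5 c→1
  n1 'c': b→2
  n2 'cb': c→3
  n3 'cbc': b→4
  n4 'cbcb': ·  ←P0
  n5 'a': c→6
  n6 'ac': c→7
  n7 'acc': ·  ←P1

BFS fail/out derivation:
  n1('c'): parent n0 fail=0; on 'c' 0 → fail=0;  out ∅∪∅=∅
  n5('a'): parent n0 fail=0; on 'a' 0 → fail=0;  out ∅∪∅=∅
  n2('cb'): parent n1 fail=0; on 'b' 0 → fail=0;  out ∅∪∅=∅
  n6('ac'): parent n5 fail=0; on 'c' 0 → fail=1;  out ∅∪∅=∅
  n3('cbc'): parent n2 fail=0; on 'c' 0 → fail=1;  out ∅∪∅=∅
  n7('acc'): parent n6 fail=1; on 'c' 1→0 → fail=1;  out {1}∪∅={1}
  n4('cbcb'): parent n3 fail=1; on 'b' 1 → fail=2;  out {0}∪∅={0}

Run:
[0] read 'b'  n0⇒n0
[1] read 'a'  n0⇒n5
[2] read 'a'  n5⇒n5 (via fail)
[3] read 'b'  n5⇒n0 (via fail)
[4] read 'a'  n0⇒n5
[5] read 'c'  n5⇒n6
[6] read 'c'  n6⇒n7  → match P1@[4:6]
[7] read 'a'  n7⇒n5 (via fail)
[8] read 'c'  n5⇒n6
[9] read 'c'  n6⇒n7  → match P1@[7:9]
[10] read 'a'  n7⇒n5 (via fail)
[11] read 'c'  n5⇒n6
[12] read 'c'  n6⇒n7  → match P1@[10:12]
[13] read 'b'  n7⇒n2 (via fail)
[14] read 'a'  n2⇒n5 (via fail)
[15] read 'c'  n5⇒n6
[16] read 'b'  n6⇒n2 (via fail)
[17] read 'c'  n2⇒n3
[18] read 'b'  n3⇒n4  → match P0@[15:18]
[19] read 'c'  n4⇒n3 (via fail)
[20] read 'b'  n3⇒n4  → match P0@[17:20]
[21] read 'c'  n4⇒n3 (via fail)
[22] read 'b'  n3⇒n4  → match P0@[19:22]
[23] read 'a'  n4⇒n5 (via fail)
[24] read 'c'  n5⇒n6
[25] read 'c'  n6⇒n7  → match P1@[23:25]
[26] read 'a'  n7⇒n5 (via fail)
[27] read 'c'  n5⇒n6
[28] read 'c'  n6⇒n7  → match P1@[26:28]
[29] read 'a'  n7⇒n5 (via fail)
[30] read 'a'  n5⇒n5 (via fail)
[31] read 'c'  n5⇒n6
[32] read 'c'  n6⇒n7  → match P1@[30:32]
[33] read 'b'  n7⇒n2 (via fail)
[34] read 'b'  n2⇒n0 (via fail)
[35] read 'c'  n0⇒n1
[36] read 'b'  n1⇒n2
[37] read 'b'  n2⇒n0 (via fail)
[38] read 'a'  n0⇒n5
[39] read 'c'  n5⇒n6
[40] read 'c'  n6⇒n7  → match P1@[38:40]
[41] read 'a'  n7⇒n5 (via fail)
[42] read 'c'  n5⇒n6
[43] read 'c'  n6⇒n7  → match P1@[41:43]
[44] read 'a'  n7⇒n5 (via fail)
[45] read 'b'  n5⇒n0 (via fail)
[46] read 'c'  n0⇒n1
[47] read 'b'  n1⇒n2
[48] read 'c'  n2⇒n3
[49] read 'b'  n3⇒n4  → match P0@[46:49]
[50] read 'c'  n4⇒n3 (via fail)
[51] read 'b'  n3⇒n4  → match P0@[48:51]
[52] read 'c'  n4⇒n3 (via fail)
[53] read 'b'  n3⇒n4  → match P0@[50:53]
[54] read 'c'  n4⇒n3 (via fail)
[55] read 'c'  n3⇒n1 (via fail)
[56] read 'b'  n1⇒n2
[57] read 'c'  n2⇒n3
[58] read 'b'  n3⇒n4  → match P0@[55:58]
[59] read 'c'  n4⇒n3 (via fail)
[60] read 'b'  n3⇒n4  → match P0@[57:60]
[61] read 'b'  n4⇒n0 (via fail)
[62] read 'a'  n0⇒n5
[63] read 'c'  n5⇒n6
[64] read 'c'  n6⇒n7  → match P1@[62:64]
[65] read 'c'  n7⇒n1 (via fail)
[66] read 'b'  n1⇒n2

Matches: [[6,1],[9,1],[12,1],[18,0],[20,0],[22,0],[25,1],[28,1],[32,1],[40,1],[43,1],[49,0],[51,0],[53,0],[58,0],[60,0],[64,1]]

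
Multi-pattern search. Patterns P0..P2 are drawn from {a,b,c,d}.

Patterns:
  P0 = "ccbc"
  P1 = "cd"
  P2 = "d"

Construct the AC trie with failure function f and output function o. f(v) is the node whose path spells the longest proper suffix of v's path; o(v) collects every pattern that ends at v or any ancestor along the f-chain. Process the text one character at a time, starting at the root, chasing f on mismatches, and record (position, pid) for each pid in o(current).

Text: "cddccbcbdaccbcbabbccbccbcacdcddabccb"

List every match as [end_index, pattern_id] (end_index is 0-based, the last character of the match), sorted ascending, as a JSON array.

Build automaton:
Trie nodes:
  n0 'ε': c→1 d→6
  n1 'c': c→2 d→5
  n2 'cc': b→3
  n3 'ccb': c→4
  n4 'ccbc': ·  ←P0
  n5 'cd': ·  ←P1
  n6 'd': ·  ←P2

BFS fail/out derivation:
  n1('c'): parent n0 fail=0; on 'c' 0 → fail=0;  out ∅∪∅=∅
  n6('d'): parent n0 fail=0; on 'd' 0 → fail=0;  out {2}∪∅={2}
  n2('cc'): parent n1 fail=0; on 'c' 0 → fail=1;  out ∅∪∅=∅
  n5('cd'): parent n1 fail=0; on 'd' 0 → fail=6;  out {1}∪{2}={1,2}
  n3('ccb'): parent n2 fail=1; on 'b' 1→0 → fail=0;  out ∅∪∅=∅
  n4('ccbc'): parent n3 fail=0; on 'c' 0 → fail=1;  out {0}∪∅={0}

Run:
pos 0 'c': at 1
pos 1 'd': at 5  ** P1@[0:1],P2@[1:1]
pos 2 'd': at 6 (fail-walked)  ** P2@[2:2]
pos 3 'c': at 1 (fail-walked)
pos 4 'c': at 2
pos 5 'b': at 3
pos 6 'c': at 4  ** P0@[3:6]
pos 7 'b': at 0 (fail-walked)
pos 8 'd': at 6  ** P2@[8:8]
pos 9 'a': at 0 (fail-walked)
pos 10 'c': at 1
pos 11 'c': at 2
pos 12 'b': at 3
pos 13 'c': at 4  ** P0@[10:13]
pos 14 'b': at 0 (fail-walked)
pos 15 'a': at 0
pos 16 'b': at 0
pos 17 'b': at 0
pos 18 'c': at 1
pos 19 'c': at 2
pos 20 'b': at 3
pos 21 'c': at 4  ** P0@[18:21]
pos 22 'c': at 2 (fail-walked)
pos 23 'b': at 3
pos 24 'c': at 4  ** P0@[21:24]
pos 25 'a': at 0 (fail-walked)
pos 26 'c': at 1
pos 27 'd': at 5  ** P1@[26:27],P2@[27:27]
pos 28 'c': at 1 (fail-walked)
pos 29 'd': at 5  ** P1@[28:29],P2@[29:29]
pos 30 'd': at 6 (fail-walked)  ** P2@[30:30]
pos 31 'a': at 0 (fail-walked)
pos 32 'b': at 0
pos 33 'c': at 1
pos 34 'c': at 2
pos 35 'b': at 3

Matches: [[1,1],[1,2],[2,2],[6,0],[8,2],[13,0],[21,0],[24,0],[27,1],[27,2],[29,1],[29,2],[30,2]]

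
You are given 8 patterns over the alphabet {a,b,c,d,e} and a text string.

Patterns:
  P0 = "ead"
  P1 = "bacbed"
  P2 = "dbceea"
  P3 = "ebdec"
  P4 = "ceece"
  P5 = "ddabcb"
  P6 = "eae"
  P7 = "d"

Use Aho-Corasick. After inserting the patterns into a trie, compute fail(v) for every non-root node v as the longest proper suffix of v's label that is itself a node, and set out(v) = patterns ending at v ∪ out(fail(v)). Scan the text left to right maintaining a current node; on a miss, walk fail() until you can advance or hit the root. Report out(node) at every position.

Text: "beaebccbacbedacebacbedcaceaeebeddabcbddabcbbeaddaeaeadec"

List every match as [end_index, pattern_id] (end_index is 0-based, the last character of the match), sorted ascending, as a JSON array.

Build:
Trie (insert patterns):
  n0 'ε': b→4 c→20 d→10 e→1
  n1 'e': a→2 b→16
  n2 'ea': d→3 e→30
  n3 'ead': ·  [P0 ends]
  n4 'b': a→5
  n5 'ba': c→6
  n6 'bac': b→7
  n7 'bacb': e→8
  n8 'bacbe': d→9
  n9 'bacbed': ·  [P1 ends]
  n10 'd': b→11 d→25  [P7 ends]
  n11 'db': c→12
  n12 'dbc': e→13
  n13 'dbce': e→14
  n14 'dbcee': a→15
  n15 'dbceea': ·  [P2 ends]
  n16 'eb': d→17
  n17 'ebd': e→18
  n18 'ebde': c→19
  n19 'ebdec': ·  [P3 ends]
  n20 'c': e→21
  n21 'ce': e→22
  n22 'cee': c→23
  n23 'ceec': e→24
  n24 'ceece': ·  [P4 ends]
  n25 'dd': a→26
  n26 'dda': b→27
  n27 'ddab': c→28
  n28 'ddabc': b→29
  n29 'ddabcb': ·  [P5 ends]
  n30 'eae': ·  [P6 ends]

Failure links (BFS by depth):
  n1('e'): parent n0 fail=0; on 'e' 0 → fail=0;  out ∅∪∅=∅
  n4('b'): parent n0 fail=0; on 'b' 0 → fail=0;  out ∅∪∅=∅
  n10('d'): parent n0 fail=0; on 'd' 0 → fail=0;  out {7}∪∅={7}
  n20('c'): parent n0 fail=0; on 'c' 0 → fail=0;  out ∅∪∅=∅
  n2('ea'): parent n1 fail=0; on 'a' 0 → fail=0;  out ∅∪∅=∅
  n5('ba'): parent n4 fail=0; on 'a' 0 → fail=0;  out ∅∪∅=∅
  n11('db'): parent n10 fail=0; on 'b' 0 → fail=4;  out ∅∪∅=∅
  n16('eb'): parent n1 fail=0; on 'b' 0 → fail=4;  out ∅∪∅=∅
  n21('ce'): parent n20 fail=0; on 'e' 0 → fail=1;  out ∅∪∅=∅
  n25('dd'): parent n10 fail=0; on 'd' 0 → fail=10;  out ∅∪{7}={7}
  n3('ead'): parent n2 fail=0; on 'd' 0 → fail=10;  out {0}∪{7}={0,7}
  n6('bac'): parent n5 fail=0; on 'c' 0 → fail=20;  out ∅∪∅=∅
  n12('dbc'): parent n11 fail=4; on 'c' 4→0 → fail=20;  out ∅∪∅=∅
  n17('ebd'): parent n16 fail=4; on 'd' 4→0 → fail=10;  out ∅∪{7}={7}
  n22('cee'): parent n21 fail=1; on 'e' 1→0 → fail=1;  out ∅∪∅=∅
  n26('dda'): parent n25 fail=10; on 'a' 10→0 → fail=0;  out ∅∪∅=∅
  n30('eae'): parent n2 fail=0; on 'e' 0 → fail=1;  out {6}∪∅={6}
  n7('bacb'): parent n6 fail=20; on 'b' 20→0 → fail=4;  out ∅∪∅=∅
  n13('dbce'): parent n12 fail=20; on 'e' 20 → fail=21;  out ∅∪∅=∅
  n18('ebde'): parent n17 fail=10; on 'e' 10→0 → fail=1;  out ∅∪∅=∅
  n23('ceec'): parent n22 fail=1; on 'c' 1→0 → fail=20;  out ∅∪∅=∅
  n27('ddab'): parent n26 fail=0; on 'b' 0 → fail=4;  out ∅∪∅=∅
  n8('bacbe'): parent n7 fail=4; on 'e' 4→0 → fail=1;  out ∅∪∅=∅
  n14('dbcee'): parent n13 fail=21; on 'e' 21 → fail=22;  out ∅∪∅=∅
  n19('ebdec'): parent n18 fail=1; on 'c' 1→0 → fail=20;  out {3}∪∅={3}
  n24('ceece'): parent n23 fail=20; on 'e' 20 → fail=21;  out {4}∪∅={4}
  n28('ddabc'): parent n27 fail=4; on 'c' 4→0 → fail=20;  out ∅∪∅=∅
  n9('bacbed'): parent n8 fail=1; on 'd' 1→0 → fail=10;  out {1}∪{7}={1,7}
  n15('dbceea'): parent n14 fail=22; on 'a' 22→1 → fail=2;  out {2}∪∅={2}
  n29('ddabcb'): parent n28 fail=20; on 'b' 20→0 → fail=4;  out {5}∪∅={5}

Run:
i=0 'b': node 0→4
i=1 'e': node 4→1 ·f
i=2 'a': node 1→2
i=3 'e': node 2→30  emit P6@[1:3]
i=4 'b': node 30→16 ·f
i=5 'c': node 16→20 ·f
i=6 'c': node 20→20 ·f
i=7 'b': node 20→4 ·f
i=8 'a': node 4→5
i=9 'c': node 5→6
i=10 'b': node 6→7
i=11 'e': node 7→8
i=12 'd': node 8→9  emit P1@[7:12],P7@[12:12]
i=13 'a': node 9→0 ·f
i=14 'c': node 0→20
i=15 'e': node 20→21
i=16 'b': node 21→16 ·f
i=17 'a': node 16→5 ·f
i=18 'c': node 5→6
i=19 'b': node 6→7
i=20 'e': node 7→8
i=21 'd': node 8→9  emit P1@[16:21],P7@[21:21]
i=22 'c': node 9→20 ·f
i=23 'a': node 20→0 ·f
i=24 'c': node 0→20
i=25 'e': node 20→21
i=26 'a': node 21→2 ·f
i=27 'e': node 2→30  emit P6@[25:27]
i=28 'e': node 30→1 ·f
i=29 'b': node 1→16
i=30 'e': node 16→1 ·f
i=31 'd': node 1→10 ·f  emit P7@[31:31]
i=32 'd': node 10→25  emit P7@[32:32]
i=33 'a': node 25→26
i=34 'b': node 26→27
i=35 'c': node 27→28
i=36 'b': node 28→29  emit P5@[31:36]
i=37 'd': node 29→10 ·f  emit P7@[37:37]
i=38 'd': node 10→25  emit P7@[38:38]
i=39 'a': node 25→26
i=40 'b': node 26→27
i=41 'c': node 27→28
i=42 'b': node 28→29  emit P5@[37:42]
i=43 'b': node 29→4 ·f
i=44 'e': node 4→1 ·f
i=45 'a': node 1→2
i=46 'd': node 2→3  emit P0@[44:46],P7@[46:46]
i=47 'd': node 3→25 ·f  emit P7@[47:47]
i=48 'a': node 25→26
i=49 'e': node 26→1 ·f
i=50 'a': node 1→2
i=51 'e': node 2→30  emit P6@[49:51]
i=52 'a': node 30→2 ·f
i=53 'd': node 2→3  emit P0@[51:53],P7@[53:53]
i=54 'e': node 3→1 ·f
i=55 'c': node 1→20 ·f

Result: [[3,6],[12,1],[12,7],[21,1],[21,7],[27,6],[31,7],[32,7],[36,5],[37,7],[38,7],[42,5],[46,0],[46,7],[47,7],[51,6],[53,0],[53,7]]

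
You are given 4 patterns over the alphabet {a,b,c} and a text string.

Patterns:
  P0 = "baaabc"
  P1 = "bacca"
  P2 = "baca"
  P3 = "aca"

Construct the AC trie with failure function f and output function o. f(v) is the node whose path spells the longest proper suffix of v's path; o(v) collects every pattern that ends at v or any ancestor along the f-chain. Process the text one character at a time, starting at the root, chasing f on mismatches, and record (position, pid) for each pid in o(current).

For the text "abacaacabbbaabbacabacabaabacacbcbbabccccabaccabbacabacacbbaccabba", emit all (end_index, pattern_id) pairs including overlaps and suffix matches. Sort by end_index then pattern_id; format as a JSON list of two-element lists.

Build:
Trie (insert patterns):
  0='ε' goto a→11 b→1
  1='b' goto a→2
  2='ba' goto a→3 c→7
  3='baa' goto a→4
  4='baaa' goto b→5
  5='baaab' goto c→6
  6='baaabc' goto ·  [P0 ends]
  7='bac' goto a→10 c→8
  8='bacc' goto a→9
  9='bacca' goto ·  [P1 ends]
  10='baca' goto ·  [P2 ends]
  11='a' goto c→12
  12='ac' goto a→13
  13='aca' goto ·  [P3 ends]

BFS fail/out derivation:
  n1('b'): parent n0 fail=0; on 'b' 0 → fail=0;  out ∅∪∅=∅
  n11('a'): parent n0 fail=0; on 'a' 0 → fail=0;  out ∅∪∅=∅
  n2('ba'): parent n1 fail=0; on 'a' 0 → fail=11;  out ∅∪∅=∅
  n12('ac'): parent n11 fail=0; on 'c' 0 → fail=0;  out ∅∪∅=∅
  n3('baa'): parent n2 fail=11; on 'a' 11→0 → fail=11;  out ∅∪∅=∅
  n7('bac'): parent n2 fail=11; on 'c' 11 → fail=12;  out ∅∪∅=∅
  n13('aca'): parent n12 fail=0; on 'a' 0 → fail=11;  out {3}∪∅={3}
  n4('baaa'): parent n3 fail=11; on 'a' 11→0 → fail=11;  out ∅∪∅=∅
  n8('bacc'): parent n7 fail=12; on 'c' 12→0 → fail=0;  out ∅∪∅=∅
  n10('baca'): parent n7 fail=12; on 'a' 12 → fail=13;  out {2}∪{3}={2,3}
  n5('baaab'): parent n4 fail=11; on 'b' 11→0 → fail=1;  out ∅∪∅=∅
  n9('bacca'): parent n8 fail=0; on 'a' 0 → fail=11;  out {1}∪∅={1}
  n6('baaabc'): parent n5 fail=1; on 'c' 1→0 → fail=0;  out {0}∪∅={0}

Run:
pos 0 'a': at 11
pos 1 'b': at 1 ·f
pos 2 'a': at 2
pos 3 'c': at 7
pos 4 'a': at 10  → match P2@[1:4],P3@[2:4]
pos 5 'a': at 11 ·f
pos 6 'c': at 12
pos 7 'a': at 13  → match P3@[5:7]
pos 8 'b': at 1 ·f
pos 9 'b': at 1 ·f
pos 10 'b': at 1 ·f
pos 11 'a': at 2
pos 12 'a': at 3
pos 13 'b': at 1 ·f
pos 14 'b': at 1 ·f
pos 15 'a': at 2
pos 16 'c': at 7
pos 17 'a': at 10  → match P2@[14:17],P3@[15:17]
pos 18 'b': at 1 ·f
pos 19 'a': at 2
pos 20 'c': at 7
pos 21 'a': at 10  → match P2@[18:21],P3@[19:21]
pos 22 'b': at 1 ·f
pos 23 'a': at 2
pos 24 'a': at 3
pos 25 'b': at 1 ·f
pos 26 'a': at 2
pos 27 'c': at 7
pos 28 'a': at 10  → match P2@[25:28],P3@[26:28]
pos 29 'c': at 12 ·f
pos 30 'b': at 1 ·f
pos 31 'c': at 0 ·f
pos 32 'b': at 1
pos 33 'b': at 1 ·f
pos 34 'a': at 2
pos 35 'b': at 1 ·f
pos 36 'c': at 0 ·f
pos 37 'c': at 0
pos 38 'c': at 0
pos 39 'c': at 0
pos 40 'a': at 11
pos 41 'b': at 1 ·f
pos 42 'a': at 2
pos 43 'c': at 7
pos 44 'c': at 8
pos 45 'a': at 9  → match P1@[41:45]
pos 46 'b': at 1 ·f
pos 47 'b': at 1 ·f
pos 48 'a': at 2
pos 49 'c': at 7
pos 50 'a': at 10  → match P2@[47:50],P3@[48:50]
pos 51 'b': at 1 ·f
pos 52 'a': at 2
pos 53 'c': at 7
pos 54 'a': at 10  → match P2@[51:54],P3@[52:54]
pos 55 'c': at 12 ·f
pos 56 'b': at 1 ·f
pos 57 'b': at 1 ·f
pos 58 'a': at 2
pos 59 'c': at 7
pos 60 'c': at 8
pos 61 'a': at 9  → match P1@[57:61]
pos 62 'b': at 1 ·f
pos 63 'b': at 1 ·f
pos 64 'a': at 2

Result: [[4,2],[4,3],[7,3],[17,2],[17,3],[21,2],[21,3],[28,2],[28,3],[45,1],[50,2],[50,3],[54,2],[54,3],[61,1]]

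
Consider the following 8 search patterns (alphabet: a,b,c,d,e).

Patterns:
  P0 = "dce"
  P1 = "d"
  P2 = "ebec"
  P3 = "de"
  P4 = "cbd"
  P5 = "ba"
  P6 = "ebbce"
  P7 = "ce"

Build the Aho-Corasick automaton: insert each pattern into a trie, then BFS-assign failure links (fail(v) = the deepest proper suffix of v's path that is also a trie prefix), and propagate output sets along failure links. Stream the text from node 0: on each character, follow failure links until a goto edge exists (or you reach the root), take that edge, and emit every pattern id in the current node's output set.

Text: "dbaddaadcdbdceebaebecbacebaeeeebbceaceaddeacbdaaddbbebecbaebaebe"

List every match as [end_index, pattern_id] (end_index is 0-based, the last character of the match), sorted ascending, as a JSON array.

Construct AC machine:
Trie (insert patterns):
  n0 'ε': b→12 c→9 d→1 e→4
  n1 'd': c→2 e→8  ←P1
  n2 'dc': e→3
  n3 'dce': ·  ←P0
  n4 'e': b→5
  n5 'eb': b→14 e→6
  n6 'ebe': c→7
  n7 'ebec': ·  ←P2
  n8 'de': ·  ←P3
  n9 'c': b→10 e→17
  n10 'cb': d→11
  n11 'cbd': ·  ←P4
  n12 'b': a→13
  n13 'ba': ·  ←P5
  n14 'ebb': c→15
  n15 'ebbc': e→16
  n16 'ebbce': ·  ←P6
  n17 'ce': ·  ←P7

Failure links (BFS by depth):
  n1('d'): parent n0 fail=0; on 'd' 0 → fail=0;  out {1}∪∅={1}
  n4('e'): parent n0 fail=0; on 'e' 0 → fail=0;  out ∅∪∅=∅
  n9('c'): parent n0 fail=0; on 'c' 0 → fail=0;  out ∅∪∅=∅
  n12('b'): parent n0 fail=0; on 'b' 0 → fail=0;  out ∅∪∅=∅
  n2('dc'): parent n1 fail=0; on 'c' 0 → fail=9;  out ∅∪∅=∅
  n5('eb'): parent n4 fail=0; on 'b' 0 → fail=12;  out ∅∪∅=∅
  n8('de'): parent n1 fail=0; on 'e' 0 → fail=4;  out {3}∪∅={3}
  n10('cb'): parent n9 fail=0; on 'b' 0 → fail=12;  out ∅∪∅=∅
  n13('ba'): parent n12 fail=0; on 'a' 0 → fail=0;  out {5}∪∅={5}
  n17('ce'): parent n9 fail=0; on 'e' 0 → fail=4;  out {7}∪∅={7}
  n3('dce'): parent n2 fail=9; on 'e' 9 → fail=17;  out {0}∪{7}={0,7}
  n6('ebe'): parent n5 fail=12; on 'e' 12→0 → fail=4;  out ∅∪∅=∅
  n11('cbd'): parent n10 fail=12; on 'd' 12→0 → fail=1;  out {4}∪{1}={1,4}
  n14('ebb'): parent n5 fail=12; on 'b' 12→0 → fail=12;  out ∅∪∅=∅
  n7('ebec'): parent n6 fail=4; on 'c' 4→0 → fail=9;  out {2}∪∅={2}
  n15('ebbc'): parent n14 fail=12; on 'c' 12→0 → fail=9;  out ∅∪∅=∅
  n16('ebbce'): parent n15 fail=9; on 'e' 9 → fail=17;  out {6}∪{7}={6,7}

Run:
[0] read 'd'  n0⇒n1  → match P1@[0:0]
[1] read 'b'  n1⇒n12 ·f
[2] read 'a'  n12⇒n13  → match P5@[1:2]
[3] read 'd'  n13⇒n1 ·f  → match P1@[3:3]
[4] read 'd'  n1⇒n1 ·f  → match P1@[4:4]
[5] read 'a'  n1⇒n0 ·f
[6] read 'a'  n0⇒n0
[7] read 'd'  n0⇒n1  → match P1@[7:7]
[8] read 'c'  n1⇒n2
[9] read 'd'  n2⇒n1 ·f  → match P1@[9:9]
[10] read 'b'  n1⇒n12 ·f
[11] read 'd'  n12⇒n1 ·f  → match P1@[11:11]
[12] read 'c'  n1⇒n2
[13] read 'e'  n2⇒n3  → match P0@[11:13],P7@[12:13]
[14] read 'e'  n3⇒n4 ·f
[15] read 'b'  n4⇒n5
[16] read 'a'  n5⇒n13 ·f  → match P5@[15:16]
[17] read 'e'  n13⇒n4 ·f
[18] read 'b'  n4⇒n5
[19] read 'e'  n5⇒n6
[20] read 'c'  n6⇒n7  → match P2@[17:20]
[21] read 'b'  n7⇒n10 ·f
[22] read 'a'  n10⇒n13 ·f  → match P5@[21:22]
[23] read 'c'  n13⇒n9 ·f
[24] read 'e'  n9⇒n17  → match P7@[23:24]
[25] read 'b'  n17⇒n5 ·f
[26] read 'a'  n5⇒n13 ·f  → match P5@[25:26]
[27] read 'e'  n13⇒n4 ·f
[28] read 'e'  n4⇒n4 ·f
[29] read 'e'  n4⇒n4 ·f
[30] read 'e'  n4⇒n4 ·f
[31] read 'b'  n4⇒n5
[32] read 'b'  n5⇒n14
[33] read 'c'  n14⇒n15
[34] read 'e'  n15⇒n16  → match P6@[30:34],P7@[33:34]
[35] read 'a'  n16⇒n0 ·f
[36] read 'c'  n0⇒n9
[37] read 'e'  n9⇒n17  → match P7@[36:37]
[38] read 'a'  n17⇒n0 ·f
[39] read 'd'  n0⇒n1  → match P1@[39:39]
[40] read 'd'  n1⇒n1 ·f  → match P1@[40:40]
[41] read 'e'  n1⇒n8  → match P3@[40:41]
[42] read 'a'  n8⇒n0 ·f
[43] read 'c'  n0⇒n9
[44] read 'b'  n9⇒n10
[45] read 'd'  n10⇒n11  → match P1@[45:45],P4@[43:45]
[46] read 'a'  n11⇒n0 ·f
[47] read 'a'  n0⇒n0
[48] read 'd'  n0⇒n1  → match P1@[48:48]
[49] read 'd'  n1⇒n1 ·f  → match P1@[49:49]
[50] read 'b'  n1⇒n12 ·f
[51] read 'b'  n12⇒n12 ·f
[52] read 'e'  n12⇒n4 ·f
[53] read 'b'  n4⇒n5
[54] read 'e'  n5⇒n6
[55] read 'c'  n6⇒n7  → match P2@[52:55]
[56] read 'b'  n7⇒n10 ·f
[57] read 'a'  n10⇒n13 ·f  → match P5@[56:57]
[58] read 'e'  n13⇒n4 ·f
[59] read 'b'  n4⇒n5
[60] read 'a'  n5⇒n13 ·f  → match P5@[59:60]
[61] read 'e'  n13⇒n4 ·f
[62] read 'b'  n4⇒n5
[63] read 'e'  n5⇒n6

All matches (sorted): [[0,1],[2,5],[3,1],[4,1],[7,1],[9,1],[11,1],[13,0],[13,7],[16,5],[20,2],[22,5],[24,7],[26,5],[34,6],[34,7],[37,7],[39,1],[40,1],[41,3],[45,1],[45,4],[48,1],[49,1],[55,2],[57,5],[60,5]]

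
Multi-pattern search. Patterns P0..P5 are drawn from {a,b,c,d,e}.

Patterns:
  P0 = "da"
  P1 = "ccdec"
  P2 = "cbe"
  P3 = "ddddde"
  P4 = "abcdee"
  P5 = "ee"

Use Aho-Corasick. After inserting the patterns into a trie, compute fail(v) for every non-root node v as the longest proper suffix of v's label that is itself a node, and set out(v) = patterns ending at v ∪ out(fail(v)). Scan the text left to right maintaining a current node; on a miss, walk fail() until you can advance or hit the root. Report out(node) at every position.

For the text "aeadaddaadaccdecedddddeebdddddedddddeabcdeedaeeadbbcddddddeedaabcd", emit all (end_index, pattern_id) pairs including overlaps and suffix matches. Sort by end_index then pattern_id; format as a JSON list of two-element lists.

Construct AC machine:
Trie (insert patterns):
  n0 'ε': a→15 c→3 d→1 e→21
  n1 'd': a→2 d→10
  n2 'da': ·  ←P0
  n3 'c': b→8 c→4
  n4 'cc': d→5
  n5 'ccd': e→6
  n6 'ccde': c→7
  n7 'ccdec': ·  ←P1
  n8 'cb': e→9
  n9 'cbe': ·  ←P2
  n10 'dd': d→11
  n11 'ddd': d→12
  n12 'dddd': d→13
  n13 'ddddd': e→14
  n14 'ddddde': ·  ←P3
  n15 'a': b→16
  n16 'ab': c→17
  n17 'abc': d→18
  n18 'abcd': e→19
  n19 'abcde': e→20
  n20 'abcdee': ·  ←P4
  n21 'e': e→22
  n22 'ee': ·  ←P5

BFS fail/out derivation:
  fail(1) 'd': from fail(0)=0 chase 'd': 0 ⇒ 0;  out=∅∪out(0)=∅
  fail(3) 'c': from fail(0)=0 chase 'c': 0 ⇒ 0;  out=∅∪out(0)=∅
  fail(15) 'a': from fail(0)=0 chase 'a': 0 ⇒ 0;  out=∅∪out(0)=∅
  fail(21) 'e': from fail(0)=0 chase 'e': 0 ⇒ 0;  out=∅∪out(0)=∅
  fail(2) 'da': from fail(1)=0 chase 'a': 0 ⇒ 15;  out={0}∪out(15)={0}
  fail(4) 'cc': from fail(3)=0 chase 'c': 0 ⇒ 3;  out=∅∪out(3)=∅
  fail(8) 'cb': from fail(3)=0 chase 'b': 0 ⇒ 0;  out=∅∪out(0)=∅
  fail(10) 'dd': from fail(1)=0 chase 'd': 0 ⇒ 1;  out=∅∪out(1)=∅
  fail(16) 'ab': from fail(15)=0 chase 'b': 0 ⇒ 0;  out=∅∪out(0)=∅
  fail(22) 'ee': from fail(21)=0 chase 'e': 0 ⇒ 21;  out={5}∪out(21)={5}
  fail(5) 'ccd': from fail(4)=3 chase 'd': 3→0 ⇒ 1;  out=∅∪out(1)=∅
  fail(9) 'cbe': from fail(8)=0 chase 'e': 0 ⇒ 21;  out={2}∪out(21)={2}
  fail(11) 'ddd': from fail(10)=1 chase 'd': 1 ⇒ 10;  out=∅∪out(10)=∅
  fail(17) 'abc': from fail(16)=0 chase 'c': 0 ⇒ 3;  out=∅∪out(3)=∅
  fail(6) 'ccde': from fail(5)=1 chase 'e': 1→0 ⇒ 21;  out=∅∪out(21)=∅
  fail(12) 'dddd': from fail(11)=10 chase 'd': 10 ⇒ 11;  out=∅∪out(11)=∅
  fail(18) 'abcd': from fail(17)=3 chase 'd': 3→0 ⇒ 1;  out=∅∪out(1)=∅
  fail(7) 'ccdec': from fail(6)=21 chase 'c': 21→0 ⇒ 3;  out={1}∪out(3)={1}
  fail(13) 'ddddd': from fail(12)=11 chase 'd': 11 ⇒ 12;  out=∅∪out(12)=∅
  fail(19) 'abcde': from fail(18)=1 chase 'e': 1→0 ⇒ 21;  out=∅∪out(21)=∅
  fail(14) 'ddddde': from fail(13)=12 chase 'e': 12→11→10→1→0 ⇒ 21;  out={3}∪out(21)={3}
  fail(20) 'abcdee': from fail(19)=21 chase 'e': 21 ⇒ 22;  out={4}∪out(22)={4,5}

Text stream:
pos 0 'a': at 15
pos 1 'e': at 21 (via fail)
pos 2 'a': at 15 (via fail)
pos 3 'd': at 1 (via fail)
pos 4 'a': at 2  ** P0@[3:4]
pos 5 'd': at 1 (via fail)
pos 6 'd': at 10
pos 7 'a': at 2 (via fail)  ** P0@[6:7]
pos 8 'a': at 15 (via fail)
pos 9 'd': at 1 (via fail)
pos 10 'a': at 2  ** P0@[9:10]
pos 11 'c': at 3 (via fail)
pos 12 'c': at 4
pos 13 'd': at 5
pos 14 'e': at 6
pos 15 'c': at 7  ** P1@[11:15]
pos 16 'e': at 21 (via fail)
pos 17 'd': at 1 (via fail)
pos 18 'd': at 10
pos 19 'd': at 11
pos 20 'd': at 12
pos 21 'd': at 13
pos 22 'e': at 14  ** P3@[17:22]
pos 23 'e': at 22 (via fail)  ** P5@[22:23]
pos 24 'b': at 0 (via fail)
pos 25 'd': at 1
pos 26 'd': at 10
pos 27 'd': at 11
pos 28 'd': at 12
pos 29 'd': at 13
pos 30 'e': at 14  ** P3@[25:30]
pos 31 'd': at 1 (via fail)
pos 32 'd': at 10
pos 33 'd': at 11
pos 34 'd': at 12
pos 35 'd': at 13
pos 36 'e': at 14  ** P3@[31:36]
pos 37 'a': at 15 (via fail)
pos 38 'b': at 16
pos 39 'c': at 17
pos 40 'd': at 18
pos 41 'e': at 19
pos 42 'e': at 20  ** P4@[37:42],P5@[41:42]
pos 43 'd': at 1 (via fail)
pos 44 'a': at 2  ** P0@[43:44]
pos 45 'e': at 21 (via fail)
pos 46 'e': at 22  ** P5@[45:46]
pos 47 'a': at 15 (via fail)
pos 48 'd': at 1 (via fail)
pos 49 'b': at 0 (via fail)
pos 50 'b': at 0
pos 51 'c': at 3
pos 52 'd': at 1 (via fail)
pos 53 'd': at 10
pos 54 'd': at 11
pos 55 'd': at 12
pos 56 'd': at 13
pos 57 'd': at 13 (via fail)
pos 58 'e': at 14  ** P3@[53:58]
pos 59 'e': at 22 (via fail)  ** P5@[58:59]
pos 60 'd': at 1 (via fail)
pos 61 'a': at 2  ** P0@[60:61]
pos 62 'a': at 15 (via fail)
pos 63 'b': at 16
pos 64 'c': at 17
pos 65 'd': at 18

Result: [[4,0],[7,0],[10,0],[15,1],[22,3],[23,5],[30,3],[36,3],[42,4],[42,5],[44,0],[46,5],[58,3],[59,5],[61,0]]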